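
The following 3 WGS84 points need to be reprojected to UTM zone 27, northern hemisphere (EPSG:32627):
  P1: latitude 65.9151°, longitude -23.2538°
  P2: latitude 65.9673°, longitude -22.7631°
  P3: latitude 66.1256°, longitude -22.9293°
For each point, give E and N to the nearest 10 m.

P1: E 397390 m, N 7312290 m; P2: E 419880 m, N 7317390 m; P3: E 412880 m, N 7335250 m

UTM zone 27N: λ₀ = -21°, k₀ = 0.9996.
P1 (65.9151°, -23.2538°) → (397385.455, 7312289.750) m.
P2 (65.9673°, -22.7631°) → (419884.943, 7317391.128) m.
P3 (66.1256°, -22.9293°) → (412877.631, 7335251.372) m.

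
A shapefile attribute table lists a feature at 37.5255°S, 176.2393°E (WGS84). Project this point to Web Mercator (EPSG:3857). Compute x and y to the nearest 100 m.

Web Mercator is spherical with R = a = 6378137 m.
x = R·λ = 6378137 × 3.075956056 = 19618869.134 m.
y = R·ln tan(π/4 + φ/2) = 6378137 × -0.707512247 = -4512610.041 m.

x 19618900 m, y -4512600 m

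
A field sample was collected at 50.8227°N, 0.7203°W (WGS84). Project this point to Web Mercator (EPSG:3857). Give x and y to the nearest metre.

Web Mercator is spherical with R = a = 6378137 m.
x = R·λ = 6378137 × -0.012571607 = -80183.429 m.
y = R·ln tan(π/4 + φ/2) = 6378137 × 1.033215675 = 6589991.127 m.

x -80183 m, y 6589991 m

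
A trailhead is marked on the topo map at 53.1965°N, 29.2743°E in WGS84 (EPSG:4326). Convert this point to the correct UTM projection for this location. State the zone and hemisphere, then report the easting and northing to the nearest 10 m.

Zone 35N: E 651920 m, N 5896540 m

Longitude 29.2743° lies in the 6° band [24°, 30°), giving zone 35; latitude is north of the equator, so 35N.
Zone 35 central meridian λ₀ = 6×35 − 183 = 27°; Δλ = +2.2743°.
Transverse Mercator on WGS84 with k₀ = 0.9996 gives E = 651924.024 m, N = 5896544.727 m.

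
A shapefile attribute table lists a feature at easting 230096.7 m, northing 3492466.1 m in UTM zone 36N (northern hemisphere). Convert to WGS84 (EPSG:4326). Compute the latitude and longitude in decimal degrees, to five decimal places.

Zone 36N: λ₀ = 33°, k₀ = 0.9996, false easting 500000 m.
Meridian distance M = (N − FN)/k₀ = 3493863.6 m.
Inverse transverse Mercator on WGS84 gives φ = 31.53560014°, λ = 30.15729955°.

lat 31.53560°, lon 30.15730°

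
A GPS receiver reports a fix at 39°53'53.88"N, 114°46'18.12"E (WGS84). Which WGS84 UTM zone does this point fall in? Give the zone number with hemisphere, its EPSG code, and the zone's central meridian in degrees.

Zone 50N (EPSG:32650), central meridian 117°

UTM zone = ⌊(λ + 180)/6⌋ + 1; 114.7717° ∈ [114°, 120°) → zone 50.
Hemisphere: N (φ ≥ 0).
Central meridian λ₀ = 6×50 − 183 = 117°.
EPSG code: 32650.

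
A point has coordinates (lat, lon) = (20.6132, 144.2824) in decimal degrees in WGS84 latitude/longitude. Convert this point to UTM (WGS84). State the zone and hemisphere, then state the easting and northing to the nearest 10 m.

Longitude 144.2824° lies in the 6° band [144°, 150°), giving zone 55; latitude is north of the equator, so 55N.
Zone 55 central meridian λ₀ = 6×55 − 183 = 147°; Δλ = -2.7176°.
Transverse Mercator on WGS84 with k₀ = 0.9996 gives E = 216761.409 m, N = 2281706.449 m.

Zone 55N: E 216760 m, N 2281710 m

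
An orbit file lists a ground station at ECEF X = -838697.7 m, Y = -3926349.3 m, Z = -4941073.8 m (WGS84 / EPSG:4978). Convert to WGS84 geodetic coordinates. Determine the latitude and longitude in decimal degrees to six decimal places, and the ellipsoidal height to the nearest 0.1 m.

λ = atan2(Y, X) = -102.05759968°; p = √(X²+Y²) = 4014926.2 m.
Bowring's method on WGS84 (a = 6378137 m, b = 6356752.314 m) gives φ = -51.09220038°, h = 1388.564 m.

lat -51.092200°, lon -102.057600°, h 1388.6 m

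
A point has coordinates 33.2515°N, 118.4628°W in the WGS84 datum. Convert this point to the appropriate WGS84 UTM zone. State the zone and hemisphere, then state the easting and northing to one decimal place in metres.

Zone 11N: E 363734.4 m, N 3680122.7 m

Longitude -118.4628° lies in the 6° band [-120°, -114°), giving zone 11; latitude is north of the equator, so 11N.
Zone 11 central meridian λ₀ = 6×11 − 183 = -117°; Δλ = -1.4628°.
Transverse Mercator on WGS84 with k₀ = 0.9996 gives E = 363734.375 m, N = 3680122.728 m.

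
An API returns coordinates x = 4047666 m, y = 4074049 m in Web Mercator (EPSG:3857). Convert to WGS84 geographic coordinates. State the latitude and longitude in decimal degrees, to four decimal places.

R = 6378137 m. λ = x/R = 36.36080233°.
φ = 2·arctan(exp(y/R)) − 90° = 2·arctan(1.89412) − 90° = 34.33630159°.

lat 34.3363°, lon 36.3608°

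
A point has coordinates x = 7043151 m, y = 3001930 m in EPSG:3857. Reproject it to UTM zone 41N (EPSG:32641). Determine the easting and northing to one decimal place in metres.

Web Mercator inverse (R = 6378137 m) → φ = 26.02300104°, λ = 63.26970192°.
UTM 41N forward: E = 526985.942 m, N = 2878258.929 m.

E 526985.9 m, N 2878258.9 m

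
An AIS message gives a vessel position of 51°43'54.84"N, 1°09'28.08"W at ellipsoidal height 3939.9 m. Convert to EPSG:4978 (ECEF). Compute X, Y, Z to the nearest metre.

X 3960055 m, Y -80033 m, Z 4987476 m

WGS84: a = 6378137 m, e² = 0.006694380; N(φ) = a/√(1−e²sin²φ) = 6391337.622 m.
X = (N+h)·cosφ·cosλ = 3960055.332 m; Y = (N+h)·cosφ·sinλ = -80033.403 m; Z = (N(1−e²)+h)·sinφ = 4987476.477 m.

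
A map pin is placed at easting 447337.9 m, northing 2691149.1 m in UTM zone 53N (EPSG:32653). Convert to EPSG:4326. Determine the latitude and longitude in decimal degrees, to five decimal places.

Zone 53N: λ₀ = 135°, k₀ = 0.9996, false easting 500000 m.
Meridian distance M = (N − FN)/k₀ = 2692226.0 m.
Inverse transverse Mercator on WGS84 gives φ = 24.33260014°, λ = 134.48090015°.

lat 24.33260°, lon 134.48090°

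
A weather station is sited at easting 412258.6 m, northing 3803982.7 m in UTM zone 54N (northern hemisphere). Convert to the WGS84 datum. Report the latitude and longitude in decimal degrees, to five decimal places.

lat 34.37350°, lon 140.04570°

Zone 54N: λ₀ = 141°, k₀ = 0.9996, false easting 500000 m.
Meridian distance M = (N − FN)/k₀ = 3805504.9 m.
Inverse transverse Mercator on WGS84 gives φ = 34.37349963°, λ = 140.04570041°.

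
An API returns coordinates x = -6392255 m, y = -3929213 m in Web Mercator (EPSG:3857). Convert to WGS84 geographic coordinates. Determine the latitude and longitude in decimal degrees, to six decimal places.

R = 6378137 m. λ = x/R = -57.42260366°.
φ = 2·arctan(exp(y/R)) − 90° = 2·arctan(0.54008) − 90° = -33.25509715°.

lat -33.255097°, lon -57.422604°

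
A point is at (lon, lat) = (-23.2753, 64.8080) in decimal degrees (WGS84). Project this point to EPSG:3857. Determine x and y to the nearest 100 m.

Web Mercator is spherical with R = a = 6378137 m.
x = R·λ = 6378137 × -0.406230619 = -2590994.544 m.
y = R·ln tan(π/4 + φ/2) = 6378137 × 1.498553360 = 9557978.633 m.

x -2591000 m, y 9558000 m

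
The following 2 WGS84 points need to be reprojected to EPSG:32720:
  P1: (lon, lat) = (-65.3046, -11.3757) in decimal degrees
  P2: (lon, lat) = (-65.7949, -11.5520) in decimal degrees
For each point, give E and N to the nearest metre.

UTM zone 20S: λ₀ = -63°, k₀ = 0.9996.
P1 (-11.3757°, -65.3046°) → (248497.877, 8741480.664) m.
P2 (-11.5520°, -65.7949°) → (195144.589, 8721494.666) m.

P1: E 248498 m, N 8741481 m; P2: E 195145 m, N 8721495 m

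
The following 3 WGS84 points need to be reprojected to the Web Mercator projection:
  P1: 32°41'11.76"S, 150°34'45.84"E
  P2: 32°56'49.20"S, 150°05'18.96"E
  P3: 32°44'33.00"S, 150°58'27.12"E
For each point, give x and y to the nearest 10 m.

P1: x 16762420 m, y -3853780 m; P2: x 16707790 m, y -3888270 m; P3: x 16806370 m, y -3861170 m

Web Mercator: x = R·λ, y = R·ln tan(π/4+φ/2), R = 6378137 m.
P1 (-32.6866°, 150.5794°) → (16762422.132, -3853778.857) m.
P2 (-32.9470°, 150.0886°) → (16707786.526, -3888271.211) m.
P3 (-32.7425°, 150.9742°) → (16806371.067, -3861174.811) m.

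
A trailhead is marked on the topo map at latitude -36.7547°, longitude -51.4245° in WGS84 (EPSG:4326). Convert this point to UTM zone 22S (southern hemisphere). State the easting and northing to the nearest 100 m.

E 462100 m, N 5932300 m

Zone 22 central meridian λ₀ = 6×22 − 183 = -51°; Δλ = -0.4245°.
Transverse Mercator on WGS84 with k₀ = 0.9996 gives E = 462108.575 m, N = 5932254.998 m.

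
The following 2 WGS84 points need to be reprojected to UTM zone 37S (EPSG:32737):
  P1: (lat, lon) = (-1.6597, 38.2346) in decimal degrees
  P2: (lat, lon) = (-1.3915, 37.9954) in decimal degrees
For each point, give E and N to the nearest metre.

P1: E 414863 m, N 9816536 m; P2: E 388240 m, N 9846173 m

UTM zone 37S: λ₀ = 39°, k₀ = 0.9996.
P1 (-1.6597°, 38.2346°) → (414863.090, 9816536.296) m.
P2 (-1.3915°, 37.9954°) → (388240.159, 9846173.343) m.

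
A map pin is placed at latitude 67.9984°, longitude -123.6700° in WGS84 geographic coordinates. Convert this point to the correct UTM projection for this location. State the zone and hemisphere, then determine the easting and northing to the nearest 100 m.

Longitude -123.6700° lies in the 6° band [-126°, -120°), giving zone 10; latitude is north of the equator, so 10N.
Zone 10 central meridian λ₀ = 6×10 − 183 = -123°; Δλ = -0.6700°.
Transverse Mercator on WGS84 with k₀ = 0.9996 gives E = 471989.308 m, N = 7542837.761 m.

Zone 10N: E 472000 m, N 7542800 m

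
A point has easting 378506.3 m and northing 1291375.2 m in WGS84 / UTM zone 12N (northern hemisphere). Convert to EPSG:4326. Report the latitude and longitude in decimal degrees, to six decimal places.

lat 11.679700°, lon -112.114700°

Zone 12N: λ₀ = -111°, k₀ = 0.9996, false easting 500000 m.
Meridian distance M = (N − FN)/k₀ = 1291892.0 m.
Inverse transverse Mercator on WGS84 gives φ = 11.67970032°, λ = -112.11470009°.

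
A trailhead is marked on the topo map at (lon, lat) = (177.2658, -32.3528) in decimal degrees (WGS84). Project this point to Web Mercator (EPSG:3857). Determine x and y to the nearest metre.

x 19733139 m, y -3809711 m

Web Mercator is spherical with R = a = 6378137 m.
x = R·λ = 6378137 × 3.093871861 = 19733138.591 m.
y = R·ln tan(π/4 + φ/2) = 6378137 × -0.597307760 = -3809710.726 m.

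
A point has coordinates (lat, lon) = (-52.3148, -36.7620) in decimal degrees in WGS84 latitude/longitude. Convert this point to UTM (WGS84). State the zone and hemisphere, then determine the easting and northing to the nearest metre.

Zone 24S: E 652550 m, N 4201590 m

Longitude -36.7620° lies in the 6° band [-42°, -36°), giving zone 24; latitude is south of the equator, so 24S.
Zone 24 central meridian λ₀ = 6×24 − 183 = -39°; Δλ = +2.2380°.
Transverse Mercator on WGS84 with k₀ = 0.9996 gives E = 652550.111 m, N = 4201589.575 m.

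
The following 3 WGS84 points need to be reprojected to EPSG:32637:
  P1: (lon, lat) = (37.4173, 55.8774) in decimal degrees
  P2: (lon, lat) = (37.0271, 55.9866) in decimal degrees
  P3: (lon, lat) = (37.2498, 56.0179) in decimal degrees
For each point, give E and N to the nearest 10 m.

P1: E 400980 m, N 6193570 m; P2: E 376920 m, N 6206340 m; P3: E 390900 m, N 6209450 m

UTM zone 37N: λ₀ = 39°, k₀ = 0.9996.
P1 (55.8774°, 37.4173°) → (400982.867, 6193566.939) m.
P2 (55.9866°, 37.0271°) → (376921.058, 6206344.963) m.
P3 (56.0179°, 37.2498°) → (390900.666, 6209453.716) m.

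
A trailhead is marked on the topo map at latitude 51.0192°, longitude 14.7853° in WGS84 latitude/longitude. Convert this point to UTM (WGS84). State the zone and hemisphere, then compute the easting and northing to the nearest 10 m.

Zone 33N: E 484940 m, N 5651980 m

Longitude 14.7853° lies in the 6° band [12°, 18°), giving zone 33; latitude is north of the equator, so 33N.
Zone 33 central meridian λ₀ = 6×33 − 183 = 15°; Δλ = -0.2147°.
Transverse Mercator on WGS84 with k₀ = 0.9996 gives E = 484940.813 m, N = 5651981.938 m.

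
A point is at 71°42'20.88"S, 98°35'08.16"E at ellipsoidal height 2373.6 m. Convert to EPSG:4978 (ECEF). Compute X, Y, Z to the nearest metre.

X -299900 m, Y 1986376 m, Z -6035715 m

WGS84: a = 6378137 m, e² = 0.006694380; N(φ) = a/√(1−e²sin²φ) = 6397469.862 m.
X = (N+h)·cosφ·cosλ = -299900.457 m; Y = (N+h)·cosφ·sinλ = 1986375.741 m; Z = (N(1−e²)+h)·sinφ = -6035715.330 m.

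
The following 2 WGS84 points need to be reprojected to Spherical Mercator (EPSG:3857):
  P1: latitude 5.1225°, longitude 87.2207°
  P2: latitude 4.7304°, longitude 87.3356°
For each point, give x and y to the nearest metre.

Web Mercator: x = R·λ, y = R·ln tan(π/4+φ/2), R = 6378137 m.
P1 (5.1225°, 87.2207°) → (9709363.911, 570995.275) m.
P2 (4.7304°, 87.3356°) → (9722154.520, 527184.971) m.

P1: x 9709364 m, y 570995 m; P2: x 9722155 m, y 527185 m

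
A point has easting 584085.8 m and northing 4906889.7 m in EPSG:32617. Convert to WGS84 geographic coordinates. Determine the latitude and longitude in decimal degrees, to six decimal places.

lat 44.310400°, lon -79.945700°

Zone 17N: λ₀ = -81°, k₀ = 0.9996, false easting 500000 m.
Meridian distance M = (N − FN)/k₀ = 4908853.2 m.
Inverse transverse Mercator on WGS84 gives φ = 44.31040024°, λ = -79.94569952°.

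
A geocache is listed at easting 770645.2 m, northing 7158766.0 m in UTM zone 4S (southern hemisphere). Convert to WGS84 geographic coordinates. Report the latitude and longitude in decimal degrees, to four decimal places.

lat -25.6640°, lon -156.3039°

Zone 4S: λ₀ = -159°, k₀ = 0.9996, false easting 500000 m, false northing 10000000 m.
Meridian distance M = (N − FN)/k₀ = -2842370.9 m.
Inverse transverse Mercator on WGS84 gives φ = -25.66400009°, λ = -156.30389972°.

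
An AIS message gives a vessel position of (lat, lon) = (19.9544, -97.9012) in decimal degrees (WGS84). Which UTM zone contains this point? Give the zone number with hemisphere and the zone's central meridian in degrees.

UTM zone = ⌊(λ + 180)/6⌋ + 1; -97.9012° ∈ [-102°, -96°) → zone 14.
Hemisphere: N (φ ≥ 0).
Central meridian λ₀ = 6×14 − 183 = -99°.

Zone 14N, central meridian -99°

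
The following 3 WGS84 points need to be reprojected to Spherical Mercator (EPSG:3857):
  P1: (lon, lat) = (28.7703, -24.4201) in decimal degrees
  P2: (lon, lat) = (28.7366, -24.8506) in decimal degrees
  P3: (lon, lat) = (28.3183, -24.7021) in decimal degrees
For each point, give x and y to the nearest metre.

Web Mercator: x = R·λ, y = R·ln tan(π/4+φ/2), R = 6378137 m.
P1 (-24.4201°, 28.7703°) → (3202695.146, -2804683.322) m.
P2 (-24.8506°, 28.7366°) → (3198943.679, -2857405.327) m.
P3 (-24.7021°, 28.3183°) → (3152378.736, -2839198.442) m.

P1: x 3202695 m, y -2804683 m; P2: x 3198944 m, y -2857405 m; P3: x 3152379 m, y -2839198 m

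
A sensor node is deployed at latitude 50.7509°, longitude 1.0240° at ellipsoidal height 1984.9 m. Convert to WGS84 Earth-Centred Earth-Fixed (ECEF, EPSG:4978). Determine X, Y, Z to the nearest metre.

WGS84: a = 6378137 m, e² = 0.006694380; N(φ) = a/√(1−e²sin²φ) = 6390978.562 m.
X = (N+h)·cosφ·cosλ = 4044138.318 m; Y = (N+h)·cosφ·sinλ = 72285.230 m; Z = (N(1−e²)+h)·sinφ = 4917595.654 m.

X 4044138 m, Y 72285 m, Z 4917596 m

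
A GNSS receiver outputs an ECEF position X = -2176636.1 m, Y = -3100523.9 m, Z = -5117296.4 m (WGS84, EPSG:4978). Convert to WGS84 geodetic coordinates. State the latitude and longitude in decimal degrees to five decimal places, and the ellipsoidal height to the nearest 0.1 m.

λ = atan2(Y, X) = -125.06970080°; p = √(X²+Y²) = 3788270.5 m.
Bowring's method on WGS84 (a = 6378137 m, b = 6356752.314 m) gives φ = -53.67170011°, h = 2625.331 m.

lat -53.67170°, lon -125.06970°, h 2625.3 m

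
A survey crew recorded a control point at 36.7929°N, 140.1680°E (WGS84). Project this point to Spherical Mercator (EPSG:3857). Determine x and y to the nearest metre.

x 15603430 m, y 4410279 m

Web Mercator is spherical with R = a = 6378137 m.
x = R·λ = 6378137 × 2.446393106 = 15603430.386 m.
y = R·ln tan(π/4 + φ/2) = 6378137 × 0.691468198 = 4410278.898 m.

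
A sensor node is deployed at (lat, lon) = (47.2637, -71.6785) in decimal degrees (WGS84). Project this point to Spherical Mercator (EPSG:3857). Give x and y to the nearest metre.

Web Mercator is spherical with R = a = 6378137 m.
x = R·λ = 6378137 × -1.251025828 = -7979214.121 m.
y = R·ln tan(π/4 + φ/2) = 6378137 × 0.938396799 = 5985223.346 m.

x -7979214 m, y 5985223 m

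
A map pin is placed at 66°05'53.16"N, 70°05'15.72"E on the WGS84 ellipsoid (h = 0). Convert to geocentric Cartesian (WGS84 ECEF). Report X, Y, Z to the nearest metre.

X 882617 m, Y 2436569 m, Z 5808388 m

WGS84: a = 6378137 m, e² = 0.006694380; N(φ) = a/√(1−e²sin²φ) = 6396056.355 m.
X = (N+h)·cosφ·cosλ = 882617.491 m; Y = (N+h)·cosφ·sinλ = 2436569.455 m; Z = (N(1−e²)+h)·sinφ = 5808388.272 m.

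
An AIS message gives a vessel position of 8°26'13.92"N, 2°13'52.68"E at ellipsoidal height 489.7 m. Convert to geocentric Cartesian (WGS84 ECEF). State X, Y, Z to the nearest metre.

X 6305263 m, Y 245673 m, Z 929708 m

WGS84: a = 6378137 m, e² = 0.006694380; N(φ) = a/√(1−e²sin²φ) = 6378596.654 m.
X = (N+h)·cosφ·cosλ = 6305262.977 m; Y = (N+h)·cosφ·sinλ = 245673.417 m; Z = (N(1−e²)+h)·sinφ = 929708.048 m.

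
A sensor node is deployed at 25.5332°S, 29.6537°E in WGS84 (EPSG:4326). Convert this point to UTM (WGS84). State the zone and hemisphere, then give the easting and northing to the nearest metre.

Longitude 29.6537° lies in the 6° band [24°, 30°), giving zone 35; latitude is south of the equator, so 35S.
Zone 35 central meridian λ₀ = 6×35 − 183 = 27°; Δλ = +2.6537°.
Transverse Mercator on WGS84 with k₀ = 0.9996 gives E = 766677.223 m, N = 7173346.452 m.

Zone 35S: E 766677 m, N 7173346 m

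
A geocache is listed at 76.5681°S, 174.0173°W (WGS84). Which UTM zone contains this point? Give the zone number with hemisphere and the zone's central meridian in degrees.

Zone 1S, central meridian -177°

UTM zone = ⌊(λ + 180)/6⌋ + 1; -174.0173° ∈ [-180°, -174°) → zone 1.
Hemisphere: S (φ < 0).
Central meridian λ₀ = 6×1 − 183 = -177°.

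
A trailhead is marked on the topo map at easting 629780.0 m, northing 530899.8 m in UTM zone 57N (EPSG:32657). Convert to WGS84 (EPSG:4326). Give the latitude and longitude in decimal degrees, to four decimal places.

lat 4.8021°, lon 160.1703°

Zone 57N: λ₀ = 159°, k₀ = 0.9996, false easting 500000 m.
Meridian distance M = (N − FN)/k₀ = 531112.2 m.
Inverse transverse Mercator on WGS84 gives φ = 4.80210031°, λ = 160.17030023°.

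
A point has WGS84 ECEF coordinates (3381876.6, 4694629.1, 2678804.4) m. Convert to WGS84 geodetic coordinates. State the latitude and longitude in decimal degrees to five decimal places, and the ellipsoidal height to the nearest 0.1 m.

lat 24.99060°, lon 54.23210°, h 1594.6 m

λ = atan2(Y, X) = 54.23210019°; p = √(X²+Y²) = 5785899.4 m.
Bowring's method on WGS84 (a = 6378137 m, b = 6356752.314 m) gives φ = 24.99060014°, h = 1594.589 m.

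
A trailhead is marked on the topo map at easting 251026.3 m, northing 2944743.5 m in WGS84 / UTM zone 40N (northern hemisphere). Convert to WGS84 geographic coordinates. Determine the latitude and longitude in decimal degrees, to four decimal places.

lat 26.6016°, lon 54.4998°

Zone 40N: λ₀ = 57°, k₀ = 0.9996, false easting 500000 m.
Meridian distance M = (N − FN)/k₀ = 2945921.9 m.
Inverse transverse Mercator on WGS84 gives φ = 26.60160010°, λ = 54.49979953°.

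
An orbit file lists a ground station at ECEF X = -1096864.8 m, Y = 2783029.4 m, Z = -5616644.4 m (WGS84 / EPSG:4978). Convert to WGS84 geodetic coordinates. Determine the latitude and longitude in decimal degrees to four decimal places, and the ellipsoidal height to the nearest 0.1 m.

lat -62.1199°, lon 111.5107°, h 2113.6 m

λ = atan2(Y, X) = 111.51069903°; p = √(X²+Y²) = 2991381.8 m.
Bowring's method on WGS84 (a = 6378137 m, b = 6356752.314 m) gives φ = -62.11989973°, h = 2113.573 m.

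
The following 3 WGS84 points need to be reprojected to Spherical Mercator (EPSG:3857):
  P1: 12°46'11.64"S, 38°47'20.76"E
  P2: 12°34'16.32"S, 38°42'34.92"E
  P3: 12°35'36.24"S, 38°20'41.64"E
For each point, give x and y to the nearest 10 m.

Web Mercator: x = R·λ, y = R·ln tan(π/4+φ/2), R = 6378137 m.
P1 (-12.7699°, 38.7891°) → (4317982.860, -1433455.996) m.
P2 (-12.5712°, 38.7097°) → (4309144.093, -1410784.696) m.
P3 (-12.5934°, 38.3449°) → (4268534.743, -1413316.800) m.

P1: x 4317980 m, y -1433460 m; P2: x 4309140 m, y -1410780 m; P3: x 4268530 m, y -1413320 m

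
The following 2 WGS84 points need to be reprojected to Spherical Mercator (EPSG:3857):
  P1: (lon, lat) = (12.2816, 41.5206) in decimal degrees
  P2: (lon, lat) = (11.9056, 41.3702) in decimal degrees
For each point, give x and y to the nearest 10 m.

Web Mercator: x = R·λ, y = R·ln tan(π/4+φ/2), R = 6378137 m.
P1 (41.5206°, 12.2816°) → (1367181.458, 5089435.975) m.
P2 (41.3702°, 11.9056°) → (1325325.330, 5067100.385) m.

P1: x 1367180 m, y 5089440 m; P2: x 1325330 m, y 5067100 m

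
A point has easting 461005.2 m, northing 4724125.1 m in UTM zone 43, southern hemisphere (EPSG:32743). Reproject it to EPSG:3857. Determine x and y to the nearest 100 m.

Unproject from UTM 43S (λ₀ = 75°) → φ = -47.63509982°, λ = 74.48089935°.
Web Mercator (R = 6378137 m): x = 8291175.789 m, y = -6046361.726 m.

x 8291200 m, y -6046400 m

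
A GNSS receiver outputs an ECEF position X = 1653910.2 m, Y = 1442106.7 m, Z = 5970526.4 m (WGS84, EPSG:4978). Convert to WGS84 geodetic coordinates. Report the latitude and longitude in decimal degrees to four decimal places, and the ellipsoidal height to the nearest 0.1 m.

lat 69.9445°, lon 41.0864°, h 1710.6 m

λ = atan2(Y, X) = 41.08640130°; p = √(X²+Y²) = 2194331.5 m.
Bowring's method on WGS84 (a = 6378137 m, b = 6356752.314 m) gives φ = 69.94450021°, h = 1710.609 m.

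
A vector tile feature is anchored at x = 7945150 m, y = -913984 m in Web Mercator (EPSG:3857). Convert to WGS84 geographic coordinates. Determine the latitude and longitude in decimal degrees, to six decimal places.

R = 6378137 m. λ = x/R = 71.37249680°.
φ = 2·arctan(exp(y/R)) − 90° = 2·arctan(0.86649) − 90° = -8.18250141°.

lat -8.182501°, lon 71.372497°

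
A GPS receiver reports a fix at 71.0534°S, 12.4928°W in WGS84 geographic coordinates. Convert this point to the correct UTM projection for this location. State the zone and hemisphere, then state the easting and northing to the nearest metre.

Zone 28S: E 590833 m, N 2114767 m

Longitude -12.4928° lies in the 6° band [-18°, -12°), giving zone 28; latitude is south of the equator, so 28S.
Zone 28 central meridian λ₀ = 6×28 − 183 = -15°; Δλ = +2.5072°.
Transverse Mercator on WGS84 with k₀ = 0.9996 gives E = 590833.487 m, N = 2114767.450 m.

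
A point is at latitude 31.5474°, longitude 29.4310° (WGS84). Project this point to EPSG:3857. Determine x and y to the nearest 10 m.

x 3276240 m, y 3704050 m

Web Mercator is spherical with R = a = 6378137 m.
x = R·λ = 6378137 × 0.513667852 = 3276243.934 m.
y = R·ln tan(π/4 + φ/2) = 6378137 × 0.580740956 = 3704045.377 m.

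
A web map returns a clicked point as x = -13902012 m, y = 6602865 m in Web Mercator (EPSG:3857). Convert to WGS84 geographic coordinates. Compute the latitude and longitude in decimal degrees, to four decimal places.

R = 6378137 m. λ = x/R = -124.88389860°.
φ = 2·arctan(exp(y/R)) − 90° = 2·arctan(2.81577) − 90° = 50.89570025°.

lat 50.8957°, lon -124.8839°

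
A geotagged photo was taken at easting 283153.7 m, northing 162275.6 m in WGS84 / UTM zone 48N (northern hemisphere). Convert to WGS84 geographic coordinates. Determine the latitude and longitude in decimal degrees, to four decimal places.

Zone 48N: λ₀ = 105°, k₀ = 0.9996, false easting 500000 m.
Meridian distance M = (N − FN)/k₀ = 162340.5 m.
Inverse transverse Mercator on WGS84 gives φ = 1.46730035°, λ = 103.05100014°.

lat 1.4673°, lon 103.0510°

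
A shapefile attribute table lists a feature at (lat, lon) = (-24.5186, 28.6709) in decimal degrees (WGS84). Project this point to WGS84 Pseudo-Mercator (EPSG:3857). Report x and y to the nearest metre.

x 3191630 m, y -2816730 m

Web Mercator is spherical with R = a = 6378137 m.
x = R·λ = 6378137 × 0.500401605 = 3191629.989 m.
y = R·ln tan(π/4 + φ/2) = 6378137 × -0.441622737 = -2816730.319 m.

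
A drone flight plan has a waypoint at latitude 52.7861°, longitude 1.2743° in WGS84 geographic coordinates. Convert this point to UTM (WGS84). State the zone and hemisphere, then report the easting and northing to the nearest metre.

Longitude 1.2743° lies in the 6° band [0°, 6°), giving zone 31; latitude is north of the equator, so 31N.
Zone 31 central meridian λ₀ = 6×31 − 183 = 3°; Δλ = -1.7257°.
Transverse Mercator on WGS84 with k₀ = 0.9996 gives E = 383620.798 m, N = 5849872.289 m.

Zone 31N: E 383621 m, N 5849872 m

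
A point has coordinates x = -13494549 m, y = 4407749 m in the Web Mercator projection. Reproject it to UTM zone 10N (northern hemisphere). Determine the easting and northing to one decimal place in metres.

E 658529.8 m, N 4071350.9 m

Web Mercator inverse (R = 6378137 m) → φ = 36.77469836°, λ = -121.22359619°.
UTM 10N forward: E = 658529.804 m, N = 4071350.927 m.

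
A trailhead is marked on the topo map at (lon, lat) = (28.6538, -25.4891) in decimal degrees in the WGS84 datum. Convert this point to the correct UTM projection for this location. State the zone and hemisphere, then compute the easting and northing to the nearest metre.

Zone 35S: E 666232 m, N 7179861 m

Longitude 28.6538° lies in the 6° band [24°, 30°), giving zone 35; latitude is south of the equator, so 35S.
Zone 35 central meridian λ₀ = 6×35 − 183 = 27°; Δλ = +1.6538°.
Transverse Mercator on WGS84 with k₀ = 0.9996 gives E = 666232.412 m, N = 7179860.504 m.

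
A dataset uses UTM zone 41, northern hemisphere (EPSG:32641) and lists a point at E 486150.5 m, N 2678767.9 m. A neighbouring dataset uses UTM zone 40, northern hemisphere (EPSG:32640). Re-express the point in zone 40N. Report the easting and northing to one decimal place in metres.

E 1096062.2 m, N 2691303.9 m

UTM 41N → geographic: φ = 24.22160035°, λ = 62.86360039°.
UTM 40N (λ₀ = 57°) forward: E = 1096062.175 m, N = 2691303.908 m.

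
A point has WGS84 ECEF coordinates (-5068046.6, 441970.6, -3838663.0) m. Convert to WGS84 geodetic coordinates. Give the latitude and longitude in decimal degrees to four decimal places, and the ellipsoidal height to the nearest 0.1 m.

lat -37.2219°, lon 175.0160°, h 2696.4 m

λ = atan2(Y, X) = 175.01599955°; p = √(X²+Y²) = 5087281.6 m.
Bowring's method on WGS84 (a = 6378137 m, b = 6356752.314 m) gives φ = -37.22190030°, h = 2696.370 m.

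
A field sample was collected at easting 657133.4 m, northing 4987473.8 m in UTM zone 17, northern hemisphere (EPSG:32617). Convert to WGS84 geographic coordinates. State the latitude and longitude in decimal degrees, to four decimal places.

Zone 17N: λ₀ = -81°, k₀ = 0.9996, false easting 500000 m.
Meridian distance M = (N − FN)/k₀ = 4989469.6 m.
Inverse transverse Mercator on WGS84 gives φ = 45.02329979°, λ = -79.00550008°.

lat 45.0233°, lon -79.0055°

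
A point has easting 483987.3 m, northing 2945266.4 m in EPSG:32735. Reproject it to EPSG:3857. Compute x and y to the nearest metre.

x 2969670 m, y -9253967 m

Unproject from UTM 35S (λ₀ = 27°) → φ = -63.62020038°, λ = 26.67699932°.
Web Mercator (R = 6378137 m): x = 2969669.980 m, y = -9253967.095 m.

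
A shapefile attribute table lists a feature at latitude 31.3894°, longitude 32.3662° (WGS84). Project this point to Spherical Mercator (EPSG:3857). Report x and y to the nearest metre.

Web Mercator is spherical with R = a = 6378137 m.
x = R·λ = 6378137 × 0.564896756 = 3602988.903 m.
y = R·ln tan(π/4 + φ/2) = 6378137 × 0.577507833 = 3683424.076 m.

x 3602989 m, y 3683424 m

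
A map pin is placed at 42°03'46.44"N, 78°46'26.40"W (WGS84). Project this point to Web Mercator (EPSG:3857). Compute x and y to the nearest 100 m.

x -8769100 m, y 5170400 m

Web Mercator is spherical with R = a = 6378137 m.
x = R·λ = 6378137 × -1.374865665 = -8769081.568 m.
y = R·ln tan(π/4 + φ/2) = 6378137 × 0.810645212 = 5170406.221 m.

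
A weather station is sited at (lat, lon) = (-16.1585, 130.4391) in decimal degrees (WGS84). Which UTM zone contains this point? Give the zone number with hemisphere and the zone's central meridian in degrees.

Zone 52S, central meridian 129°

UTM zone = ⌊(λ + 180)/6⌋ + 1; 130.4391° ∈ [126°, 132°) → zone 52.
Hemisphere: S (φ < 0).
Central meridian λ₀ = 6×52 − 183 = 129°.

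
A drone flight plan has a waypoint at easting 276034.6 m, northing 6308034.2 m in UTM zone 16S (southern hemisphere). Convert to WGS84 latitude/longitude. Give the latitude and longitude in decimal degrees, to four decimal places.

lat -33.3436°, lon -89.4066°

Zone 16S: λ₀ = -87°, k₀ = 0.9996, false easting 500000 m, false northing 10000000 m.
Meridian distance M = (N − FN)/k₀ = -3693443.2 m.
Inverse transverse Mercator on WGS84 gives φ = -33.34359973°, λ = -89.40660033°.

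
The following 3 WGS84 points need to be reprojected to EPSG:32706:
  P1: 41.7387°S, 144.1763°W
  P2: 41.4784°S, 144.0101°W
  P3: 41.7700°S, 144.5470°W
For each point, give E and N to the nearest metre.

P1: E 734817 m, N 5375381 m; P2: E 749642 m, N 5403817 m; P3: E 703889 m, N 5372852 m

UTM zone 6S: λ₀ = -147°, k₀ = 0.9996.
P1 (-41.7387°, -144.1763°) → (734817.347, 5375381.196) m.
P2 (-41.4784°, -144.0101°) → (749642.328, 5403817.479) m.
P3 (-41.7700°, -144.5470°) → (703888.659, 5372851.553) m.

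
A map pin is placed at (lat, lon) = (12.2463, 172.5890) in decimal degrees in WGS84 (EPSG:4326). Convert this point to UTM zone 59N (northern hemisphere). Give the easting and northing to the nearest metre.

Zone 59 central meridian λ₀ = 6×59 − 183 = 171°; Δλ = +1.5890°.
Transverse Mercator on WGS84 with k₀ = 0.9996 gives E = 672838.763 m, N = 1354297.718 m.

E 672839 m, N 1354298 m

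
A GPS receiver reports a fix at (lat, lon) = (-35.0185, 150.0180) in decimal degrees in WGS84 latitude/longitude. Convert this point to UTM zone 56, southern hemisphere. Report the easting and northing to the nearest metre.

Zone 56 central meridian λ₀ = 6×56 − 183 = 153°; Δλ = -2.9820°.
Transverse Mercator on WGS84 with k₀ = 0.9996 gives E = 227906.548 m, N = 6120840.018 m.

E 227907 m, N 6120840 m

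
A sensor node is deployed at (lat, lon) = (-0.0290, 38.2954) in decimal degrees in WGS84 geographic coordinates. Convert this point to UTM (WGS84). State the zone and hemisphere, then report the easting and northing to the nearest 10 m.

Zone 37S: E 421590 m, N 9996790 m

Longitude 38.2954° lies in the 6° band [36°, 42°), giving zone 37; latitude is south of the equator, so 37S.
Zone 37 central meridian λ₀ = 6×37 − 183 = 39°; Δλ = -0.7046°.
Transverse Mercator on WGS84 with k₀ = 0.9996 gives E = 421593.681 m, N = 9996794.385 m.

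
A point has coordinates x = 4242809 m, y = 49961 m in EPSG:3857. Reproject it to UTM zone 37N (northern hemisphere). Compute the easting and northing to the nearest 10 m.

Web Mercator inverse (R = 6378137 m) → φ = 0.44880271°, λ = 38.11380172°.
UTM 37N forward: E = 401387.367 m, N = 49612.168 m.

E 401390 m, N 49610 m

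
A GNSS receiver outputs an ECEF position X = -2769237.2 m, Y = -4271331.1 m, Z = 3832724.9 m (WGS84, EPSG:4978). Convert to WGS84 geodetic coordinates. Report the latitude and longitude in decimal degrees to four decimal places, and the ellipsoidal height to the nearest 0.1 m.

λ = atan2(Y, X) = -122.95659982°; p = √(X²+Y²) = 5090475.8 m.
Bowring's method on WGS84 (a = 6378137 m, b = 6356752.314 m) gives φ = 37.16189962°, h = 1651.408 m.

lat 37.1619°, lon -122.9566°, h 1651.4 m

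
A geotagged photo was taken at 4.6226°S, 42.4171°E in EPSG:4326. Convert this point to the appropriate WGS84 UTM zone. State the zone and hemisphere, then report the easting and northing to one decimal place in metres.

Longitude 42.4171° lies in the 6° band [42°, 48°), giving zone 38; latitude is south of the equator, so 38S.
Zone 38 central meridian λ₀ = 6×38 − 183 = 45°; Δλ = -2.5829°.
Transverse Mercator on WGS84 with k₀ = 0.9996 gives E = 213420.107 m, N = 9488531.837 m.

Zone 38S: E 213420.1 m, N 9488531.8 m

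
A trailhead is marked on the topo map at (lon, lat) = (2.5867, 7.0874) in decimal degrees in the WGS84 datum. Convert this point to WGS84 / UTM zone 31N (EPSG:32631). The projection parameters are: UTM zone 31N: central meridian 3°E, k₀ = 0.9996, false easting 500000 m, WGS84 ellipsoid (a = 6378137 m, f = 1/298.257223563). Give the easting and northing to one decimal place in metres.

Zone 31 central meridian λ₀ = 6×31 − 183 = 3°; Δλ = -0.4133°.
Transverse Mercator on WGS84 with k₀ = 0.9996 gives E = 454358.7505 m, N = 783430.962 m.

E 454358.8 m, N 783431.0 m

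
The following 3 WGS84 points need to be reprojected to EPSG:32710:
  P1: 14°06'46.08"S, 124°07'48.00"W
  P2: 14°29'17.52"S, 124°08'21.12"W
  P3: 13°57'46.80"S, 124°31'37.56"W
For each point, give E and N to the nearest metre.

P1: E 378023 m, N 8439505 m; P2: E 377234 m, N 8397975 m; P3: E 335044 m, N 8455835 m

UTM zone 10S: λ₀ = -123°, k₀ = 0.9996.
P1 (-14.1128°, -124.1300°) → (378023.163, 8439505.200) m.
P2 (-14.4882°, -124.1392°) → (377233.929, 8397974.734) m.
P3 (-13.9630°, -124.5271°) → (335043.558, 8455835.176) m.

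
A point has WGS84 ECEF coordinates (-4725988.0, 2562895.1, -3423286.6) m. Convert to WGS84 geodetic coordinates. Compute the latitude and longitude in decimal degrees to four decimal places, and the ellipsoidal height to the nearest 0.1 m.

lat -32.6615°, lon 151.5291°, h 1615.7 m

λ = atan2(Y, X) = 151.52909986°; p = √(X²+Y²) = 5376187.7 m.
Bowring's method on WGS84 (a = 6378137 m, b = 6356752.314 m) gives φ = -32.66150041°, h = 1615.685 m.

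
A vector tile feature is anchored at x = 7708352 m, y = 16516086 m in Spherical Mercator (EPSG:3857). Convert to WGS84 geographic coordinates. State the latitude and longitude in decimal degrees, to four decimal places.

lat 81.4150°, lon 69.2453°

R = 6378137 m. λ = x/R = 69.24530417°.
φ = 2·arctan(exp(y/R)) − 90° = 2·arctan(13.32290) − 90° = 81.41500066°.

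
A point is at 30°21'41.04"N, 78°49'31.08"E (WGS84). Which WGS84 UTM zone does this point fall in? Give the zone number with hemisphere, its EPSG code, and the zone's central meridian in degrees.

UTM zone = ⌊(λ + 180)/6⌋ + 1; 78.8253° ∈ [78°, 84°) → zone 44.
Hemisphere: N (φ ≥ 0).
Central meridian λ₀ = 6×44 − 183 = 81°.
EPSG code: 32644.

Zone 44N (EPSG:32644), central meridian 81°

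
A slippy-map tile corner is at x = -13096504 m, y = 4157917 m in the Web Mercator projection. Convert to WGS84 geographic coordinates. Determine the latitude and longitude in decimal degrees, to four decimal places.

lat 34.9561°, lon -117.6479°

R = 6378137 m. λ = x/R = -117.64789712°.
φ = 2·arctan(exp(y/R)) − 90° = 2·arctan(1.91919) − 90° = 34.95610067°.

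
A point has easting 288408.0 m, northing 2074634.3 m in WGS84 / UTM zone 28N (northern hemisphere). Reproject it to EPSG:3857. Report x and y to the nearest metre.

Unproject from UTM 28N (λ₀ = -15°) → φ = 18.75250028°, λ = -17.00710015°.
Web Mercator (R = 6378137 m): x = -1893221.729 m, y = 2125818.393 m.

x -1893222 m, y 2125818 m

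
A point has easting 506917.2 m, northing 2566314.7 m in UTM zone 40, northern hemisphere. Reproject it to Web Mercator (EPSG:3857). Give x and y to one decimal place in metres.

Unproject from UTM 40N (λ₀ = 57°) → φ = 23.20589965°, λ = 57.06760000°.
Web Mercator (R = 6378137 m): x = 6352736.173 m, y = 2656937.781 m.

x 6352736.2 m, y 2656937.8 m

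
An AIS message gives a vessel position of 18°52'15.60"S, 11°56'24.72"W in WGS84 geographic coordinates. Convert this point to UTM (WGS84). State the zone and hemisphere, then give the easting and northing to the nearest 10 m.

Longitude -11.9402° lies in the 6° band [-12°, -6°), giving zone 29; latitude is south of the equator, so 29S.
Zone 29 central meridian λ₀ = 6×29 − 183 = -9°; Δλ = -2.9402°.
Transverse Mercator on WGS84 with k₀ = 0.9996 gives E = 190198.321 m, N = 7910873.431 m.

Zone 29S: E 190200 m, N 7910870 m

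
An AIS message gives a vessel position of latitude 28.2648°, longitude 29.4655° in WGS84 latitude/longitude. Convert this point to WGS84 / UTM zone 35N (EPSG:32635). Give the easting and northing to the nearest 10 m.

Zone 35 central meridian λ₀ = 6×35 − 183 = 27°; Δλ = +2.4655°.
Transverse Mercator on WGS84 with k₀ = 0.9996 gives E = 741860.470 m, N = 3129001.397 m.

E 741860 m, N 3129000 m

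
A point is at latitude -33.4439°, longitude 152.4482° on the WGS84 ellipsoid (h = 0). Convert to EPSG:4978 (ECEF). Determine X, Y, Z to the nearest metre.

WGS84: a = 6378137 m, e² = 0.006694380; N(φ) = a/√(1−e²sin²φ) = 6384631.262 m.
X = (N+h)·cosφ·cosλ = -4723325.433 m; Y = (N+h)·cosφ·sinλ = 2464237.613 m; Z = (N(1−e²)+h)·sinφ = -3495143.992 m.

X -4723325 m, Y 2464238 m, Z -3495144 m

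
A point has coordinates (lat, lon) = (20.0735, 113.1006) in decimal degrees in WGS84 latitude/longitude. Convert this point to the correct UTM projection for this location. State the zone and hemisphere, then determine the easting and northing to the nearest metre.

Zone 49N: E 719669 m, N 2220997 m

Longitude 113.1006° lies in the 6° band [108°, 114°), giving zone 49; latitude is north of the equator, so 49N.
Zone 49 central meridian λ₀ = 6×49 − 183 = 111°; Δλ = +2.1006°.
Transverse Mercator on WGS84 with k₀ = 0.9996 gives E = 719669.447 m, N = 2220997.386 m.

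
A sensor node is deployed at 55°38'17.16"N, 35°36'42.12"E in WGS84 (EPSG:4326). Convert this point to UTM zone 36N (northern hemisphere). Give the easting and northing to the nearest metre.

E 664384 m, N 6168896 m

Zone 36 central meridian λ₀ = 6×36 − 183 = 33°; Δλ = +2.6117°.
Transverse Mercator on WGS84 with k₀ = 0.9996 gives E = 664384.203 m, N = 6168895.899 m.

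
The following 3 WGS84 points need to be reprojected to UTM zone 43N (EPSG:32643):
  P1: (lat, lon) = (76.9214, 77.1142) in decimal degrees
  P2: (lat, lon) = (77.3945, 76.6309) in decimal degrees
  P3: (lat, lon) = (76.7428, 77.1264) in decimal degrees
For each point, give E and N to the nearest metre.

P1: E 553395 m, N 8538962 m; P2: E 539727 m, N 8591349 m; P3: E 554423 m, N 8519055 m

UTM zone 43N: λ₀ = 75°, k₀ = 0.9996.
P1 (76.9214°, 77.1142°) → (553394.838, 8538961.737) m.
P2 (77.3945°, 76.6309°) → (539727.279, 8591348.778) m.
P3 (76.7428°, 77.1264°) → (554422.924, 8519055.036) m.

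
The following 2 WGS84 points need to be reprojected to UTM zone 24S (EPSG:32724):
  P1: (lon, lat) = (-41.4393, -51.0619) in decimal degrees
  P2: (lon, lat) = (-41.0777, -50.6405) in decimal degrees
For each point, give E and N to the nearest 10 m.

P1: E 329070 m, N 4340460 m; P2: E 353090 m, N 4388090 m

UTM zone 24S: λ₀ = -39°, k₀ = 0.9996.
P1 (-51.0619°, -41.4393°) → (329073.953, 4340460.685) m.
P2 (-50.6405°, -41.0777°) → (353091.170, 4388091.732) m.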